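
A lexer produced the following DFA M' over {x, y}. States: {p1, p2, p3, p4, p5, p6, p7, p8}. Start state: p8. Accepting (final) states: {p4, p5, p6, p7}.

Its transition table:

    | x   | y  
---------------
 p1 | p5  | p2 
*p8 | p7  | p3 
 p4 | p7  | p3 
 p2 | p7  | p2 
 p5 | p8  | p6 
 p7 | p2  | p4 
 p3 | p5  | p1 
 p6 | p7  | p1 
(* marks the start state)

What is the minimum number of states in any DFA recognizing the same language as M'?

All states are reachable from the start state.
Initial partition by acceptance: {p4,p5,p6,p7} | {p1,p2,p3,p8}.
On input x, block {p4,p5,p6,p7} splits into {p4,p6} and {p5,p7}.
Stable partition: {p4,p6} | {p1,p2,p3,p8} | {p5,p7} — 3 equivalence classes.

3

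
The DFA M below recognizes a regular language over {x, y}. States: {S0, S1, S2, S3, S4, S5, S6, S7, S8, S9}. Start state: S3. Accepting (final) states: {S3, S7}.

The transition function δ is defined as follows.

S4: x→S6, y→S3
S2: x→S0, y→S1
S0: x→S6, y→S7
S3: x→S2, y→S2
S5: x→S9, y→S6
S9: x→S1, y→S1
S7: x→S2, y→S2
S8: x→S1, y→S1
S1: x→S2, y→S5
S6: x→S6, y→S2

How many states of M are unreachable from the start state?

2

BFS from S3 reaches {S0, S1, S2, S3, S5, S6, S7, S9}; the 2 state(s) S4, S8 are never visited.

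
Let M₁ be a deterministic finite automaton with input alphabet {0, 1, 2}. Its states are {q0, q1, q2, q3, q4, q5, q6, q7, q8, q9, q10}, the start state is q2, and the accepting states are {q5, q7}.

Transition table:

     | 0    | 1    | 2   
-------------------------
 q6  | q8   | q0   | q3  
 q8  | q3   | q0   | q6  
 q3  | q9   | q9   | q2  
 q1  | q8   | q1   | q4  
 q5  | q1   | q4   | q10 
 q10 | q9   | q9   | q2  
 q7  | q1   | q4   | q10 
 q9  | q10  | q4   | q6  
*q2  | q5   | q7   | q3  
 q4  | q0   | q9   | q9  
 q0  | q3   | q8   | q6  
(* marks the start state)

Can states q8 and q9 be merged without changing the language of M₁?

No

P0 = {q5,q7} | {q0,q1,q2,q3,q4,q6,q8,q9,q10}.
Refine {q0,q1,q2,q3,q4,q6,q8,q9,q10} on symbol 0: members go to different blocks, giving {q0,q1,q3,q4,q6,q8,q9,q10} and {q2}.
Refine {q0,q1,q3,q4,q6,q8,q9,q10} on symbol 2: members go to different blocks, giving {q0,q1,q4,q6,q8,q9} and {q3,q10}.
Split {q0,q1,q4,q6,q8,q9} by δ(·,0) → {q0,q8,q9} and {q1,q4,q6}.
Refine {q0,q8,q9} on symbol 1: members go to different blocks, giving {q0,q8} and {q9}.
On input 1, block {q1,q4,q6} splits into {q1} and {q4} and {q6}.
No further refinement is possible. Final partition (8 blocks): {q5,q7} | {q0,q8} | {q2} | {q3,q10} | {q1} | {q9} | {q4} | {q6}.
q8 and q9 end up in different blocks, so they are distinguishable. For instance, the string '1020' is accepted from only q8.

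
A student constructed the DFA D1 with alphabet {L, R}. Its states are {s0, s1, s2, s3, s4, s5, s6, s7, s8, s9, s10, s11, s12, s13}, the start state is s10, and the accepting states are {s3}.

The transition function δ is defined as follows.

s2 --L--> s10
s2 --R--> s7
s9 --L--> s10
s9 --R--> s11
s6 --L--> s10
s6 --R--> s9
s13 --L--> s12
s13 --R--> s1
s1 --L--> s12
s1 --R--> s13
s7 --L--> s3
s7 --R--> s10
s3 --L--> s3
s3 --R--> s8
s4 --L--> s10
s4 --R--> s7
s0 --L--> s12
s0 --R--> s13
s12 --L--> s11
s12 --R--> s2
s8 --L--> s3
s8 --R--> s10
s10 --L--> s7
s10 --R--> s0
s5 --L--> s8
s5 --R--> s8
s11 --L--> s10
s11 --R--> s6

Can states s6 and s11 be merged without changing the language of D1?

Reachable states from the start: {s0,s1,s2,s3,s6,s7,s8,s9,s10,s11,s12,s13}. Unreachable: {s4,s5} — drop them.
Start with accepting vs non-accepting: {s3} | {s0,s1,s2,s6,s7,s8,s9,s10,s11,s12,s13}.
Split {s0,s1,s2,s6,s7,s8,s9,s10,s11,s12,s13} by δ(·,L) → {s0,s1,s2,s6,s9,s10,s11,s12,s13} and {s7,s8}.
Refine {s0,s1,s2,s6,s9,s10,s11,s12,s13} on symbol L: members go to different blocks, giving {s0,s1,s2,s6,s9,s11,s12,s13} and {s10}.
Refine {s0,s1,s2,s6,s9,s11,s12,s13} on symbol L: members go to different blocks, giving {s0,s1,s12,s13} and {s2,s6,s9,s11}.
Refine {s0,s1,s12,s13} on symbol L: members go to different blocks, giving {s0,s1,s13} and {s12}.
On input R, block {s2,s6,s9,s11} splits into {s6,s9,s11} and {s2}.
Stable partition: {s3} | {s0,s1,s13} | {s7,s8} | {s10} | {s6,s9,s11} | {s12} | {s2} — 7 equivalence classes.
s6 and s11 lie in the same block of the stable partition, so they are equivalent — no string distinguishes them.

Yes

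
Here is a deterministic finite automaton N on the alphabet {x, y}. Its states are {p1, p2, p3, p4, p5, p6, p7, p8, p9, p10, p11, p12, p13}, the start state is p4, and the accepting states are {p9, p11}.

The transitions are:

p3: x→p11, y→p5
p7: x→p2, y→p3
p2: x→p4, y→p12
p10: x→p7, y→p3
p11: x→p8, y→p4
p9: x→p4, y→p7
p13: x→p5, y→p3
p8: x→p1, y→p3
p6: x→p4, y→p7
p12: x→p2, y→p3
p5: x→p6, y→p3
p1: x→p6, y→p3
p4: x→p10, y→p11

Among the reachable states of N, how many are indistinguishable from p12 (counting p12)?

Reachable states from the start: {p1,p2,p3,p4,p5,p6,p7,p8,p10,p11,p12}. Unreachable: {p9,p13} — drop them.
P0 = {p11} | {p1,p2,p3,p4,p5,p6,p7,p8,p10,p12}.
On input x, block {p1,p2,p3,p4,p5,p6,p7,p8,p10,p12} splits into {p1,p2,p4,p5,p6,p7,p8,p10,p12} and {p3}.
Refine {p1,p2,p4,p5,p6,p7,p8,p10,p12} on symbol y: members go to different blocks, giving {p1,p5,p7,p8,p10,p12} and {p2,p6} and {p4}.
Split {p1,p5,p7,p8,p10,p12} by δ(·,x) → {p1,p5,p7,p12} and {p8,p10}.
Stable partition: {p11} | {p1,p5,p7,p12} | {p3} | {p2,p6} | {p4} | {p8,p10} — 6 equivalence classes.
State p12 belongs to the block {p1,p5,p7,p12}, which has 4 states.

4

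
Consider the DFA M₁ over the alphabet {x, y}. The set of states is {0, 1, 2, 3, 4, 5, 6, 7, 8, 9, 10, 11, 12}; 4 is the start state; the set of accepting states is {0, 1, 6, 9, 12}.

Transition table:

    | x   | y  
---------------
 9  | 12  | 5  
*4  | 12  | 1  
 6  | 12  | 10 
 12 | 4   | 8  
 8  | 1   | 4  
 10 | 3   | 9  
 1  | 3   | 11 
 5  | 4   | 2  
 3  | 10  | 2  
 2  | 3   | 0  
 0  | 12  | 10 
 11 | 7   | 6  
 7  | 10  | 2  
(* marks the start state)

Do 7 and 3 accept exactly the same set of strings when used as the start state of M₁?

Yes

Every state is reachable, so we keep all 13.
P0 = {0,1,6,9,12} | {2,3,4,5,7,8,10,11}.
On input x, block {0,1,6,9,12} splits into {0,6,9} and {1,12}.
Refine {2,3,4,5,7,8,10,11} on symbol x: members go to different blocks, giving {2,3,5,7,10,11} and {4,8}.
Split {2,3,5,7,10,11} by δ(·,x) → {2,3,7,10,11} and {5}.
Split {0,6,9} by δ(·,y) → {0,6} and {9}.
Split {2,3,7,10,11} by δ(·,y) → {2,11} and {3,7} and {10}.
Split {1,12} by δ(·,x) → {1} and {12}.
Split {4,8} by δ(·,x) → {4} and {8}.
Stable partition: {0,6} | {2,11} | {1} | {4} | {5} | {9} | {3,7} | {10} | {12} | {8} — 10 equivalence classes.
7 and 3 lie in the same block of the stable partition, so they are equivalent — no string distinguishes them.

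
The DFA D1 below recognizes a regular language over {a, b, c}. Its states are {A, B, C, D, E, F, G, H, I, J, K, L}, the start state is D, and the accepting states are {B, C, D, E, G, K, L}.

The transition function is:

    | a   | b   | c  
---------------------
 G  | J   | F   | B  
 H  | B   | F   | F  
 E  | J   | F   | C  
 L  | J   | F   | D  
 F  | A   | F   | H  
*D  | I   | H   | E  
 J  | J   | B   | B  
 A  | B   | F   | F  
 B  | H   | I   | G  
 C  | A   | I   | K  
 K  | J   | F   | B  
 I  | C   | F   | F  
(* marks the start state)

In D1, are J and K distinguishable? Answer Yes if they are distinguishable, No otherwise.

Yes

Reachable states from the start: {A,B,C,D,E,F,G,H,I,J,K}. Unreachable: {L} — drop them.
P0 = {B,C,D,E,G,K} | {A,F,H,I,J}.
Split {A,F,H,I,J} by δ(·,a) → {A,H,I} and {F,J}.
Split {B,C,D,E,G,K} by δ(·,a) → {B,C,D} and {E,G,K}.
Split {F,J} by δ(·,a) → {F} and {J}.
No further refinement is possible. Final partition (5 blocks): {B,C,D} | {A,H,I} | {F} | {E,G,K} | {J}.
J and K end up in different blocks, so they are distinguishable. For instance, the string 'ε' is accepted from only K.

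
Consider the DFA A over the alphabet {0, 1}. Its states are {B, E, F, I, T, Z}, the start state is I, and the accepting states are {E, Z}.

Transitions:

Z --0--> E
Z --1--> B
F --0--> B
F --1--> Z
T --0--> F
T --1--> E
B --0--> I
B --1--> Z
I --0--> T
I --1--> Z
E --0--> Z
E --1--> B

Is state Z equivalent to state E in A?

All states are reachable from the start state.
P0 = {E,Z} | {B,F,I,T}.
No further refinement is possible. Final partition (2 blocks): {E,Z} | {B,F,I,T}.
Z and E lie in the same block of the stable partition, so they are equivalent — no string distinguishes them.

Yes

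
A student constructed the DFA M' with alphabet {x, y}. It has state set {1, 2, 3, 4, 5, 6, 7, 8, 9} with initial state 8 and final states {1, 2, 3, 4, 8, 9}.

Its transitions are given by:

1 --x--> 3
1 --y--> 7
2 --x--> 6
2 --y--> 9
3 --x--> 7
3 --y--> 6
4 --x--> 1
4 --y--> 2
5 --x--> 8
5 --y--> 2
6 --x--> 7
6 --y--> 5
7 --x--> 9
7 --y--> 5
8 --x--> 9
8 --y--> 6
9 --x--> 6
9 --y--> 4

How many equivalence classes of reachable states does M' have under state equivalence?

9

Initial partition by acceptance: {1,2,3,4,8,9} | {5,6,7}.
On input x, block {1,2,3,4,8,9} splits into {1,4,8} and {2,3,9}.
Refine {1,4,8} on symbol x: members go to different blocks, giving {1,8} and {4}.
On input x, block {5,6,7} splits into {5} and {6} and {7}.
Refine {1,8} on symbol y: members go to different blocks, giving {1} and {8}.
On input x, block {2,3,9} splits into {2,9} and {3}.
Refine {2,9} on symbol y: members go to different blocks, giving {2} and {9}.
Stable partition: {1} | {5} | {2} | {4} | {6} | {7} | {8} | {3} | {9} — 9 equivalence classes.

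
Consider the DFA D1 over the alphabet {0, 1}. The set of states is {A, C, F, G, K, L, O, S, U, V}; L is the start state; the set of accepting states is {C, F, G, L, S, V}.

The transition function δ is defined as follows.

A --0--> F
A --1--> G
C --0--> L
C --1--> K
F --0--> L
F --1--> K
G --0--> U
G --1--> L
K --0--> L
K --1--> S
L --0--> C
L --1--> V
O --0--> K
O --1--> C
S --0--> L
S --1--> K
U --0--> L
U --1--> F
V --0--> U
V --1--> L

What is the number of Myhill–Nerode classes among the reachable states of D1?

4

States {A,G,O} cannot be reached from the start state, so discard them.
Start with accepting vs non-accepting: {C,F,L,S,V} | {K,U}.
On input 0, block {C,F,L,S,V} splits into {C,F,L,S} and {V}.
On input 1, block {C,F,L,S} splits into {C,F,S} and {L}.
Stable partition: {C,F,S} | {K,U} | {V} | {L} — 4 equivalence classes.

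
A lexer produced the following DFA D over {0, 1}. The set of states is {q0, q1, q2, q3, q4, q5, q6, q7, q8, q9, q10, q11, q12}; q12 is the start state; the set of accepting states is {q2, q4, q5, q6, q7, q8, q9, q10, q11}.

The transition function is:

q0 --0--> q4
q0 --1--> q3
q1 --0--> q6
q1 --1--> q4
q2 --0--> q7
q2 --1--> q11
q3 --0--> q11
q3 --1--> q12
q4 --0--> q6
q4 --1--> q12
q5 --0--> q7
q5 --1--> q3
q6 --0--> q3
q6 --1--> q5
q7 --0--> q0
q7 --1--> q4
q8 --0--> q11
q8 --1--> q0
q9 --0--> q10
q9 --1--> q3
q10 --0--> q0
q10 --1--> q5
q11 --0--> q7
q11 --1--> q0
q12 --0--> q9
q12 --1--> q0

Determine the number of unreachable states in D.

Starting at q12 and following transitions, the reachable set is {q0, q3, q4, q5, q6, q7, q9, q10, q11, q12}. That leaves q1, q2, q8 unreachable — 3 in total.

3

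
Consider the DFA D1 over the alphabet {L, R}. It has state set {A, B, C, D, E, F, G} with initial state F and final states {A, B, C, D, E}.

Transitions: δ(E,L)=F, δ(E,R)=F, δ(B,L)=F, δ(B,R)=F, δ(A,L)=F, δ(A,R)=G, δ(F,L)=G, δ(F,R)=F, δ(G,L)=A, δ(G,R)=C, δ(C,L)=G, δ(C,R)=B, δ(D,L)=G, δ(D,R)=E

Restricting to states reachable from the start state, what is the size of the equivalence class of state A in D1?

Reachable states from the start: {A,B,C,F,G}. Unreachable: {D,E} — drop them.
Start with accepting vs non-accepting: {A,B,C} | {F,G}.
Split {A,B,C} by δ(·,R) → {A,B} and {C}.
Refine {F,G} on symbol L: members go to different blocks, giving {F} and {G}.
On input R, block {A,B} splits into {A} and {B}.
Stable partition: {A} | {F} | {C} | {G} | {B} — 5 equivalence classes.
The equivalence class containing A is {A}, of size 1.

1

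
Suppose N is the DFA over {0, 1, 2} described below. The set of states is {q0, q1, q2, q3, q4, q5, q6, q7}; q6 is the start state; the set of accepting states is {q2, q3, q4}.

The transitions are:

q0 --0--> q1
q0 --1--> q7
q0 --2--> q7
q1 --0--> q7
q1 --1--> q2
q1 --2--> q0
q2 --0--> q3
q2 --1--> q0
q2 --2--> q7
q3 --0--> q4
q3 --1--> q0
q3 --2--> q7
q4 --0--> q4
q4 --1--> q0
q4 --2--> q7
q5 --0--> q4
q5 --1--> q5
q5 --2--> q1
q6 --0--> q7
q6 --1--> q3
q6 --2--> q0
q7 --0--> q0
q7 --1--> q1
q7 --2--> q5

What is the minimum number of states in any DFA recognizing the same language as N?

5

All states are reachable from the start state.
P0 = {q2,q3,q4} | {q0,q1,q5,q6,q7}.
Refine {q0,q1,q5,q6,q7} on symbol 0: members go to different blocks, giving {q0,q1,q6,q7} and {q5}.
On input 1, block {q0,q1,q6,q7} splits into {q0,q7} and {q1,q6}.
On input 0, block {q0,q7} splits into {q0} and {q7}.
The partition is now stable with 5 blocks: {q2,q3,q4} | {q0} | {q5} | {q1,q6} | {q7}.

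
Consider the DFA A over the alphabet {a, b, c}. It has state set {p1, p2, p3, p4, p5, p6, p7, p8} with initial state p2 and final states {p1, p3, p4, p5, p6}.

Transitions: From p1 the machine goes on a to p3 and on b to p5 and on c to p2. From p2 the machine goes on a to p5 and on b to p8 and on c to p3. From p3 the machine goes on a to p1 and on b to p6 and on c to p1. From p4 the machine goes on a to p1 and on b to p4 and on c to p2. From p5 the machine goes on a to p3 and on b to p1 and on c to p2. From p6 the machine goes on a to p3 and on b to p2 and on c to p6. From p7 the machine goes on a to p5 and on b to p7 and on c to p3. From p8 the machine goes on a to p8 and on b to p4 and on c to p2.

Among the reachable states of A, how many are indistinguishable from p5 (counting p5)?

First remove the unreachable states {p7}; 7 states remain.
Start with accepting vs non-accepting: {p1,p3,p4,p5,p6} | {p2,p8}.
On input b, block {p1,p3,p4,p5,p6} splits into {p1,p3,p4,p5} and {p6}.
Split {p1,p3,p4,p5} by δ(·,b) → {p1,p4,p5} and {p3}.
On input a, block {p1,p4,p5} splits into {p1,p5} and {p4}.
On input a, block {p2,p8} splits into {p2} and {p8}.
Stable partition: {p1,p5} | {p2} | {p6} | {p3} | {p4} | {p8} — 6 equivalence classes.
The equivalence class containing p5 is {p1,p5}, of size 2.

2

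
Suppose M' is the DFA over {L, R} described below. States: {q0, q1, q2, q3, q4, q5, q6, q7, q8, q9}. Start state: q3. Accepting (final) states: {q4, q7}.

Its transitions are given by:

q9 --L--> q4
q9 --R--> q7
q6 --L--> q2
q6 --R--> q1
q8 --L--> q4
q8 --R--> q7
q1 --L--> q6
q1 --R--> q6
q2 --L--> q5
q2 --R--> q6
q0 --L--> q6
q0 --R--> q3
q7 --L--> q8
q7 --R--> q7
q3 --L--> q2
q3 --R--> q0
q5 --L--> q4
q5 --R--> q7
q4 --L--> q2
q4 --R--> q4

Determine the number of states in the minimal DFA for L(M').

6

States {q9} cannot be reached from the start state, so discard them.
Initial partition by acceptance: {q4,q7} | {q0,q1,q2,q3,q5,q6,q8}.
Split {q0,q1,q2,q3,q5,q6,q8} by δ(·,L) → {q0,q1,q2,q3,q6} and {q5,q8}.
On input L, block {q4,q7} splits into {q4} and {q7}.
Split {q0,q1,q2,q3,q6} by δ(·,L) → {q0,q1,q3,q6} and {q2}.
On input L, block {q0,q1,q3,q6} splits into {q0,q1} and {q3,q6}.
Stable partition: {q4} | {q0,q1} | {q5,q8} | {q7} | {q2} | {q3,q6} — 6 equivalence classes.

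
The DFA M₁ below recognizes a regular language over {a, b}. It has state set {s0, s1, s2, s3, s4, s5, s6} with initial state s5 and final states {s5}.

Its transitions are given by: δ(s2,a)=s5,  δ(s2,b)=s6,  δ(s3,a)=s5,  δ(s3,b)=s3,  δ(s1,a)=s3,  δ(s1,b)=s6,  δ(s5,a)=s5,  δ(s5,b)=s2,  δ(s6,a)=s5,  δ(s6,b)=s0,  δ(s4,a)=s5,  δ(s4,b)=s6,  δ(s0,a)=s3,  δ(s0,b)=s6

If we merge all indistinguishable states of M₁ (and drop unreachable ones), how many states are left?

5

First remove the unreachable states {s1,s4}; 5 states remain.
P0 = {s5} | {s0,s2,s3,s6}.
Refine {s0,s2,s3,s6} on symbol a: members go to different blocks, giving {s2,s3,s6} and {s0}.
Refine {s2,s3,s6} on symbol b: members go to different blocks, giving {s2,s3} and {s6}.
Split {s2,s3} by δ(·,b) → {s2} and {s3}.
No further refinement is possible. Final partition (5 blocks): {s5} | {s2} | {s0} | {s6} | {s3}.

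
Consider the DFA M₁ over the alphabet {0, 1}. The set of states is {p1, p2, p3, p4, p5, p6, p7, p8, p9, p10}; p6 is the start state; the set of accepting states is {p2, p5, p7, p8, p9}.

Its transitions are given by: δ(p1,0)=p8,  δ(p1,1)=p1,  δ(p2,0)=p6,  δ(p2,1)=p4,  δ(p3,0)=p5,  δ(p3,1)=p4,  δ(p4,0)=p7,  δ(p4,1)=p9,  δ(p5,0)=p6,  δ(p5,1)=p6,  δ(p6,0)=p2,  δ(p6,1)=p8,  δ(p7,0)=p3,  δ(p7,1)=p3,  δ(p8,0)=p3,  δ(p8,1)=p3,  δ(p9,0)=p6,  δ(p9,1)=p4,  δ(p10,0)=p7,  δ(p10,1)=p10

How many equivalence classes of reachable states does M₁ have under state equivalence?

6

First remove the unreachable states {p1,p10}; 8 states remain.
P0 = {p2,p5,p7,p8,p9} | {p3,p4,p6}.
Refine {p3,p4,p6} on symbol 1: members go to different blocks, giving {p4,p6} and {p3}.
Refine {p2,p5,p7,p8,p9} on symbol 0: members go to different blocks, giving {p2,p5,p9} and {p7,p8}.
Refine {p4,p6} on symbol 0: members go to different blocks, giving {p4} and {p6}.
Refine {p2,p5,p9} on symbol 1: members go to different blocks, giving {p2,p9} and {p5}.
The partition is now stable with 6 blocks: {p2,p9} | {p4} | {p3} | {p7,p8} | {p6} | {p5}.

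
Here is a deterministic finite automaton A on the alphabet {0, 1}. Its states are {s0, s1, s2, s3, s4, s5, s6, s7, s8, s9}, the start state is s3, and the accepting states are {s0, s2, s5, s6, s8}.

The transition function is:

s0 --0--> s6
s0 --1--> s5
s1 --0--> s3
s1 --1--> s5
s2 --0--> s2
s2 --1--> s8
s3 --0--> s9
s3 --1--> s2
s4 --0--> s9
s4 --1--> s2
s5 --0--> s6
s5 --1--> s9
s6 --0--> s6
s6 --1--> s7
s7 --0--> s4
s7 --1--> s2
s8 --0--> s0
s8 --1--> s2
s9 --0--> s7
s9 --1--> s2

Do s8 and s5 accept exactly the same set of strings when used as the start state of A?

First remove the unreachable states {s1}; 9 states remain.
Start with accepting vs non-accepting: {s0,s2,s5,s6,s8} | {s3,s4,s7,s9}.
Split {s0,s2,s5,s6,s8} by δ(·,1) → {s0,s2,s8} and {s5,s6}.
On input 0, block {s0,s2,s8} splits into {s2,s8} and {s0}.
Refine {s2,s8} on symbol 0: members go to different blocks, giving {s2} and {s8}.
No further refinement is possible. Final partition (5 blocks): {s2} | {s3,s4,s7,s9} | {s5,s6} | {s0} | {s8}.
s8 and s5 end up in different blocks, so they are distinguishable. For instance, the string '1' is accepted from only s8.

No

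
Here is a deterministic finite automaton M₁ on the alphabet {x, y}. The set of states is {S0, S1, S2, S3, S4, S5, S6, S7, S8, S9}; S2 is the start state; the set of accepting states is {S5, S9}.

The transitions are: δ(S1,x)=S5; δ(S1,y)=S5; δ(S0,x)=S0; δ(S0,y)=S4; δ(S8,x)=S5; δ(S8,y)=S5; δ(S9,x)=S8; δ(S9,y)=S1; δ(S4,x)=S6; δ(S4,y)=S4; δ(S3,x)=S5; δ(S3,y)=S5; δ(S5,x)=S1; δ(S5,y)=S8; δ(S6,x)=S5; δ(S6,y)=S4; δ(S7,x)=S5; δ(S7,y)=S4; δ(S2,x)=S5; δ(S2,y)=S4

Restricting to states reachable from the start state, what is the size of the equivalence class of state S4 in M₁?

1

States {S0,S3,S7,S9} cannot be reached from the start state, so discard them.
P0 = {S5} | {S1,S2,S4,S6,S8}.
Split {S1,S2,S4,S6,S8} by δ(·,x) → {S1,S2,S6,S8} and {S4}.
Split {S1,S2,S6,S8} by δ(·,y) → {S1,S8} and {S2,S6}.
The partition is now stable with 4 blocks: {S5} | {S1,S8} | {S4} | {S2,S6}.
The equivalence class containing S4 is {S4}, of size 1.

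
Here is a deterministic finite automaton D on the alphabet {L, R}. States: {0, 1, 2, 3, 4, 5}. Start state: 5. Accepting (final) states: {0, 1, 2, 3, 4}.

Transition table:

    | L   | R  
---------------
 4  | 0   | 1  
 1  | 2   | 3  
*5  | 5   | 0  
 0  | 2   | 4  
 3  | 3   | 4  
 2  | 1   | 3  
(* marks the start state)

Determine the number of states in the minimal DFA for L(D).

All states are reachable from the start state.
P0 = {0,1,2,3,4} | {5}.
No further refinement is possible. Final partition (2 blocks): {0,1,2,3,4} | {5}.

2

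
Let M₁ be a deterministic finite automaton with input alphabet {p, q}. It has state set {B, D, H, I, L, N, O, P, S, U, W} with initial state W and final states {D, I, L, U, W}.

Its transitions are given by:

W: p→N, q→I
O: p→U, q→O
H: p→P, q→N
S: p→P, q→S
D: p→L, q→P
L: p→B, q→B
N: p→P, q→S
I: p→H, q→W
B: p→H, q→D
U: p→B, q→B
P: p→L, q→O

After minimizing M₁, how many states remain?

6

Start with accepting vs non-accepting: {D,I,L,U,W} | {B,H,N,O,P,S}.
Split {D,I,L,U,W} by δ(·,p) → {I,L,U,W} and {D}.
Split {I,L,U,W} by δ(·,q) → {L,U} and {I,W}.
Split {B,H,N,O,P,S} by δ(·,p) → {B,H,N,S} and {O,P}.
Split {B,H,N,S} by δ(·,p) → {H,N,S} and {B}.
The partition is now stable with 6 blocks: {L,U} | {H,N,S} | {D} | {I,W} | {O,P} | {B}.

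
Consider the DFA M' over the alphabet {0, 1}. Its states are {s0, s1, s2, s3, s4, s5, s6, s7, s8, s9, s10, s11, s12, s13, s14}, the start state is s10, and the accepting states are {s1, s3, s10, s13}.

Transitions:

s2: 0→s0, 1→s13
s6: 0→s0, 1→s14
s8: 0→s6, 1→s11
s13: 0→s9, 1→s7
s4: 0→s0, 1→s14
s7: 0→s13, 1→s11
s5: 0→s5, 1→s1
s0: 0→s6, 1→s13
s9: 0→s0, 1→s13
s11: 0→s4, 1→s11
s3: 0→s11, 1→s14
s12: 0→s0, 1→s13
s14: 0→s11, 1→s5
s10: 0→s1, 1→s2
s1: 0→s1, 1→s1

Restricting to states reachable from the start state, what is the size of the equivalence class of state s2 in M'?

States {s3,s8,s12} cannot be reached from the start state, so discard them.
Start with accepting vs non-accepting: {s1,s10,s13} | {s0,s2,s4,s5,s6,s7,s9,s11,s14}.
Split {s1,s10,s13} by δ(·,0) → {s1,s10} and {s13}.
Refine {s1,s10} on symbol 1: members go to different blocks, giving {s1} and {s10}.
Refine {s0,s2,s4,s5,s6,s7,s9,s11,s14} on symbol 0: members go to different blocks, giving {s0,s2,s4,s5,s6,s9,s11,s14} and {s7}.
Split {s0,s2,s4,s5,s6,s9,s11,s14} by δ(·,1) → {s4,s6,s11,s14} and {s0,s2,s9} and {s5}.
Split {s4,s6,s11,s14} by δ(·,0) → {s4,s6} and {s11,s14}.
On input 0, block {s0,s2,s9} splits into {s2,s9} and {s0}.
Refine {s11,s14} on symbol 0: members go to different blocks, giving {s11} and {s14}.
No further refinement is possible. Final partition (10 blocks): {s1} | {s4,s6} | {s13} | {s10} | {s7} | {s2,s9} | {s5} | {s11} | {s0} | {s14}.
State s2 belongs to the block {s2,s9}, which has 2 states.

2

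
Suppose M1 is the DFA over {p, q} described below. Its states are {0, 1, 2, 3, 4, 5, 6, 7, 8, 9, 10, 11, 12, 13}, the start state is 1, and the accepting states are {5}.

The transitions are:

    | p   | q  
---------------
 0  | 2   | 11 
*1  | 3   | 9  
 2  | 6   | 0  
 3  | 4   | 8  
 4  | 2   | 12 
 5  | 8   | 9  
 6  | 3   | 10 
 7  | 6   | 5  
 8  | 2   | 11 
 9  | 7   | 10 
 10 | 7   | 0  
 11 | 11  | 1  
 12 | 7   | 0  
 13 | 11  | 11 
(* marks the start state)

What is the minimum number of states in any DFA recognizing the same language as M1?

9

States {13} cannot be reached from the start state, so discard them.
P0 = {5} | {0,1,2,3,4,6,7,8,9,10,11,12}.
Split {0,1,2,3,4,6,7,8,9,10,11,12} by δ(·,q) → {0,1,2,3,4,6,8,9,10,11,12} and {7}.
Refine {0,1,2,3,4,6,8,9,10,11,12} on symbol p: members go to different blocks, giving {0,1,2,3,4,6,8,11} and {9,10,12}.
Refine {0,1,2,3,4,6,8,11} on symbol q: members go to different blocks, giving {0,2,3,8,11} and {1,4,6}.
Refine {0,2,3,8,11} on symbol p: members go to different blocks, giving {0,8,11} and {2,3}.
Refine {0,8,11} on symbol p: members go to different blocks, giving {0,8} and {11}.
Refine {9,10,12} on symbol q: members go to different blocks, giving {10,12} and {9}.
On input q, block {1,4,6} splits into {4,6} and {1}.
Stable partition: {5} | {0,8} | {7} | {10,12} | {4,6} | {2,3} | {11} | {9} | {1} — 9 equivalence classes.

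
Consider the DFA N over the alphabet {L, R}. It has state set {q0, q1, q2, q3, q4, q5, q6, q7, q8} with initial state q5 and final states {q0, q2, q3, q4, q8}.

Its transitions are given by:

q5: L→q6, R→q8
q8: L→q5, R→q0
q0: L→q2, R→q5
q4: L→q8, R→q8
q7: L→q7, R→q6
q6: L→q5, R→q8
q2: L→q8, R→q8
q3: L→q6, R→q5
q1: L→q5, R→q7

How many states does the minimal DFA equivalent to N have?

4

First remove the unreachable states {q1,q3,q4,q7}; 5 states remain.
P0 = {q0,q2,q8} | {q5,q6}.
Refine {q0,q2,q8} on symbol L: members go to different blocks, giving {q0,q2} and {q8}.
Refine {q0,q2} on symbol L: members go to different blocks, giving {q0} and {q2}.
The partition is now stable with 4 blocks: {q0} | {q5,q6} | {q8} | {q2}.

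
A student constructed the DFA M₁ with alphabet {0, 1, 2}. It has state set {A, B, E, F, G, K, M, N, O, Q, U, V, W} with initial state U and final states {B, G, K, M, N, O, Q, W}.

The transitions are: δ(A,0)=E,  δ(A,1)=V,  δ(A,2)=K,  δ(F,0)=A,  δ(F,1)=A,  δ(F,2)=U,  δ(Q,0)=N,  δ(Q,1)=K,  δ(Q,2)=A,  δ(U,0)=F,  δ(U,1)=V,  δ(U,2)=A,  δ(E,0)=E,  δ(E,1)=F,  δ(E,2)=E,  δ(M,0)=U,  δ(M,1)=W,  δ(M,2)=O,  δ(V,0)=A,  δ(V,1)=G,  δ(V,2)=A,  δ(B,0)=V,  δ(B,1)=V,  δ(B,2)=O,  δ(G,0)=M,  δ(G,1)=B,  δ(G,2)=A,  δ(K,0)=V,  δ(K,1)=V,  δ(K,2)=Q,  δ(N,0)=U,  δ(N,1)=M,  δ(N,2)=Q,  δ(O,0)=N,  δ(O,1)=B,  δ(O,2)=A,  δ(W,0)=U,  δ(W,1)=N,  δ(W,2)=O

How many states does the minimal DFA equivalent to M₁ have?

Start with accepting vs non-accepting: {B,G,K,M,N,O,Q,W} | {A,E,F,U,V}.
On input 0, block {B,G,K,M,N,O,Q,W} splits into {B,K,M,N,W} and {G,O,Q}.
On input 1, block {B,K,M,N,W} splits into {M,N,W} and {B,K}.
On input 1, block {A,E,F,U,V} splits into {A,E,F,U} and {V}.
Split {A,E,F,U} by δ(·,1) → {A,U} and {E,F}.
On input 2, block {A,U} splits into {U} and {A}.
Split {E,F} by δ(·,0) → {F} and {E}.
Stable partition: {M,N,W} | {U} | {G,O,Q} | {B,K} | {V} | {F} | {A} | {E} — 8 equivalence classes.

8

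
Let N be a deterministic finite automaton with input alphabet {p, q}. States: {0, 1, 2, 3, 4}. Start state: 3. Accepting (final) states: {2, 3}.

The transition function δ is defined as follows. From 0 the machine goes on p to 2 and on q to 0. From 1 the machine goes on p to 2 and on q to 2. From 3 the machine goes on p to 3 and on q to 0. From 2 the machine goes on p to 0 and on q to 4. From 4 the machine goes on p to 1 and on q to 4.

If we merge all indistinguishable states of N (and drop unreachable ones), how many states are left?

Every state is reachable, so we keep all 5.
P0 = {2,3} | {0,1,4}.
Refine {2,3} on symbol p: members go to different blocks, giving {2} and {3}.
On input p, block {0,1,4} splits into {0,1} and {4}.
Split {0,1} by δ(·,q) → {0} and {1}.
Stable partition: {2} | {0} | {3} | {4} | {1} — 5 equivalence classes.

5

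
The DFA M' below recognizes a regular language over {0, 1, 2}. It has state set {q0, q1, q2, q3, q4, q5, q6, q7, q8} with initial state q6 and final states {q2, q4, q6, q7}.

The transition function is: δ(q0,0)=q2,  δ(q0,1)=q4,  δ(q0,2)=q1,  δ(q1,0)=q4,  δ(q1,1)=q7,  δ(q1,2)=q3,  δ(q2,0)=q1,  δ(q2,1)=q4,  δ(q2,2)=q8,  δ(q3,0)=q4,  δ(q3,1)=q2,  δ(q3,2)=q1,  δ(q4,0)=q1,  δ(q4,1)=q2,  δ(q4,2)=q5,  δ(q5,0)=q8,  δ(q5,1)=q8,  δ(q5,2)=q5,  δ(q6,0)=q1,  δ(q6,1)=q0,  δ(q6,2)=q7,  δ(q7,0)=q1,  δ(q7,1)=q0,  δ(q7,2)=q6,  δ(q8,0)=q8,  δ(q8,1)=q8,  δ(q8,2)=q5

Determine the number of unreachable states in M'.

0

Every one of the 9 states is reachable from q6.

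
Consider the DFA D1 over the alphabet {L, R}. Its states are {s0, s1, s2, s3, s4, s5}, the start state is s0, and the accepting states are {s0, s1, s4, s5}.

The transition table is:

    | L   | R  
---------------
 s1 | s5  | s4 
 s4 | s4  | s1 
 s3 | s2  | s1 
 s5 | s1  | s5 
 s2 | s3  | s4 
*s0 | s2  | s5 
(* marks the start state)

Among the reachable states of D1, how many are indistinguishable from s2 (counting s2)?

Every state is reachable, so we keep all 6.
Initial partition by acceptance: {s0,s1,s4,s5} | {s2,s3}.
Split {s0,s1,s4,s5} by δ(·,L) → {s1,s4,s5} and {s0}.
No further refinement is possible. Final partition (3 blocks): {s1,s4,s5} | {s2,s3} | {s0}.
The equivalence class containing s2 is {s2,s3}, of size 2.

2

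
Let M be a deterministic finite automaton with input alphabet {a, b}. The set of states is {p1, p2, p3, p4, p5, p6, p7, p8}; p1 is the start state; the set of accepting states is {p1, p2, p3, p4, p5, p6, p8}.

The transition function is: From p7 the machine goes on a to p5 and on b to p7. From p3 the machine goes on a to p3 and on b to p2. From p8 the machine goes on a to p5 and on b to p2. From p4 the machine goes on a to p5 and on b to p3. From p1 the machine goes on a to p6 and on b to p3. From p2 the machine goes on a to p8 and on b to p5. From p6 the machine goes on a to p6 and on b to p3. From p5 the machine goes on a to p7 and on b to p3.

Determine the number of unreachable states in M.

1

BFS from p1 reaches {p1, p2, p3, p5, p6, p7, p8}; the 1 state(s) p4 are never visited.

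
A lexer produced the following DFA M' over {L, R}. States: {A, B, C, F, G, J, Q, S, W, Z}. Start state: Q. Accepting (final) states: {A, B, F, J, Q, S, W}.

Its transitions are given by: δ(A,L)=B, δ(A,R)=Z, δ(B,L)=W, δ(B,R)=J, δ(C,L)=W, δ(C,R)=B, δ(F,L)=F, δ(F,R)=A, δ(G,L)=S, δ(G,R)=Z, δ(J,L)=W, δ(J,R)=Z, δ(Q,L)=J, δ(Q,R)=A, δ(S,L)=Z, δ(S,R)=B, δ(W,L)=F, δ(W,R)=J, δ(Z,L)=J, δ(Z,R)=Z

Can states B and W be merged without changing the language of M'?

Yes

First remove the unreachable states {C,G,S}; 7 states remain.
Initial partition by acceptance: {A,B,F,J,Q,W} | {Z}.
Refine {A,B,F,J,Q,W} on symbol R: members go to different blocks, giving {B,F,Q,W} and {A,J}.
Refine {B,F,Q,W} on symbol L: members go to different blocks, giving {B,F,W} and {Q}.
The partition is now stable with 4 blocks: {B,F,W} | {Z} | {A,J} | {Q}.
B and W lie in the same block of the stable partition, so they are equivalent — no string distinguishes them.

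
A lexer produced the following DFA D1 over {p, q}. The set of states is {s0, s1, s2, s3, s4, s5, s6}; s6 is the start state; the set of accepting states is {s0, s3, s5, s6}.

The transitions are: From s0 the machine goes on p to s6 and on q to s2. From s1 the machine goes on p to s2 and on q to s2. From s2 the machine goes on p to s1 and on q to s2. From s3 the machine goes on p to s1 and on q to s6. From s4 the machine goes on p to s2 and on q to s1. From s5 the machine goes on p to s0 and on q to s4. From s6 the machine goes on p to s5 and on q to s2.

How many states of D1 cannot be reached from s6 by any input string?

BFS from s6 reaches {s0, s1, s2, s4, s5, s6}; the 1 state(s) s3 are never visited.

1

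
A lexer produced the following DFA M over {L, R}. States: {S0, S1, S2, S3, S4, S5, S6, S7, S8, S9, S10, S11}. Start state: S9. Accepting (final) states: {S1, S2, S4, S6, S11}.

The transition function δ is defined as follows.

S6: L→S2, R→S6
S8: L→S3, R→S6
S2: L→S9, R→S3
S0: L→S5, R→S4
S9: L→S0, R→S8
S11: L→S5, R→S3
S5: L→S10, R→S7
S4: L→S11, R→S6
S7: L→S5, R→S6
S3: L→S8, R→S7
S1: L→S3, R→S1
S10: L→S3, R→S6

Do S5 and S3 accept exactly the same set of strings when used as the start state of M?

Yes

Reachable states from the start: {S0,S2,S3,S4,S5,S6,S7,S8,S9,S10,S11}. Unreachable: {S1} — drop them.
P0 = {S2,S4,S6,S11} | {S0,S3,S5,S7,S8,S9,S10}.
Refine {S2,S4,S6,S11} on symbol L: members go to different blocks, giving {S2,S11} and {S4,S6}.
Split {S0,S3,S5,S7,S8,S9,S10} by δ(·,R) → {S0,S7,S8,S10} and {S3,S5,S9}.
The partition is now stable with 4 blocks: {S2,S11} | {S0,S7,S8,S10} | {S4,S6} | {S3,S5,S9}.
S5 and S3 lie in the same block of the stable partition, so they are equivalent — no string distinguishes them.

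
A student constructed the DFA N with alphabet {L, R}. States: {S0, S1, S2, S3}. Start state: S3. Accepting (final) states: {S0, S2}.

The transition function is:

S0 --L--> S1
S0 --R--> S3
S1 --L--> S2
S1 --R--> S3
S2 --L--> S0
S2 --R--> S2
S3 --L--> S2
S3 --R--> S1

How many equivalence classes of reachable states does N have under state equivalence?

3

Start with accepting vs non-accepting: {S0,S2} | {S1,S3}.
On input L, block {S0,S2} splits into {S0} and {S2}.
No further refinement is possible. Final partition (3 blocks): {S0} | {S1,S3} | {S2}.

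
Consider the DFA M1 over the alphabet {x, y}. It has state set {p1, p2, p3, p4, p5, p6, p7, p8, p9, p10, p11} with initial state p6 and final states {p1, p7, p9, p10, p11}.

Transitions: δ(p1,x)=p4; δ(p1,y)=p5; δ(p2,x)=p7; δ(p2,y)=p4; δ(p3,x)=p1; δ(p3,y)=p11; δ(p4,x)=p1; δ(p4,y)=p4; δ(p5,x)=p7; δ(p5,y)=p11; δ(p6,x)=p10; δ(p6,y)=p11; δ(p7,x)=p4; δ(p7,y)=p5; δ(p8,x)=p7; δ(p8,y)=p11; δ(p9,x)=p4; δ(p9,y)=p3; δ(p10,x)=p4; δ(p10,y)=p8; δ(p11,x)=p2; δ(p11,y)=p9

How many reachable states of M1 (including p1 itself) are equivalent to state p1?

4

All states are reachable from the start state.
Initial partition by acceptance: {p1,p7,p9,p10,p11} | {p2,p3,p4,p5,p6,p8}.
On input y, block {p1,p7,p9,p10,p11} splits into {p1,p7,p9,p10} and {p11}.
Refine {p2,p3,p4,p5,p6,p8} on symbol y: members go to different blocks, giving {p3,p5,p6,p8} and {p2,p4}.
The partition is now stable with 4 blocks: {p1,p7,p9,p10} | {p3,p5,p6,p8} | {p11} | {p2,p4}.
The equivalence class containing p1 is {p1,p7,p9,p10}, of size 4.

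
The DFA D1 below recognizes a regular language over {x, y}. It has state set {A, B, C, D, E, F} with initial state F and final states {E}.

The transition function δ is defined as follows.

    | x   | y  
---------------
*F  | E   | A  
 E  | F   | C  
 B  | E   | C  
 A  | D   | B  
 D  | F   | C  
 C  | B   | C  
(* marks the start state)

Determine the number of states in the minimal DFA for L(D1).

All states are reachable from the start state.
Start with accepting vs non-accepting: {E} | {A,B,C,D,F}.
Refine {A,B,C,D,F} on symbol x: members go to different blocks, giving {A,C,D} and {B,F}.
On input x, block {A,C,D} splits into {C,D} and {A}.
Refine {B,F} on symbol y: members go to different blocks, giving {B} and {F}.
Refine {C,D} on symbol x: members go to different blocks, giving {C} and {D}.
No further refinement is possible. Final partition (6 blocks): {E} | {C} | {B} | {A} | {F} | {D}.

6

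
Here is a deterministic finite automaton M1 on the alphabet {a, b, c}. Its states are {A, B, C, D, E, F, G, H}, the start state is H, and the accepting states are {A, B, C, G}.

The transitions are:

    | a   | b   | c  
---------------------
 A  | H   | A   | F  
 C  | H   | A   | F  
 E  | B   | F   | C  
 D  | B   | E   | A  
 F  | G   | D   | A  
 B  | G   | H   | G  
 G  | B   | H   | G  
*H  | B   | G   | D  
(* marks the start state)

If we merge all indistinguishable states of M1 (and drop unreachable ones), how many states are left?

P0 = {A,B,C,G} | {D,E,F,H}.
On input a, block {A,B,C,G} splits into {A,C} and {B,G}.
Split {D,E,F,H} by δ(·,b) → {D,E,F} and {H}.
Stable partition: {A,C} | {D,E,F} | {B,G} | {H} — 4 equivalence classes.

4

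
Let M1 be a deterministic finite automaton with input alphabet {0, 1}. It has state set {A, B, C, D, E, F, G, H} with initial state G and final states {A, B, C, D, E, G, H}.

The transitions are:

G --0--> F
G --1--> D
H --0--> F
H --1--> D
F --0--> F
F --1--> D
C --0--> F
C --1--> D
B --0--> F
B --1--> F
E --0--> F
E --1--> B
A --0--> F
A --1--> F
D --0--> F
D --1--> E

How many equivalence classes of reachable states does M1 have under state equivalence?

5

States {A,C,H} cannot be reached from the start state, so discard them.
Start with accepting vs non-accepting: {B,D,E,G} | {F}.
On input 1, block {B,D,E,G} splits into {D,E,G} and {B}.
Split {D,E,G} by δ(·,1) → {D,G} and {E}.
Refine {D,G} on symbol 1: members go to different blocks, giving {D} and {G}.
Stable partition: {D} | {F} | {B} | {E} | {G} — 5 equivalence classes.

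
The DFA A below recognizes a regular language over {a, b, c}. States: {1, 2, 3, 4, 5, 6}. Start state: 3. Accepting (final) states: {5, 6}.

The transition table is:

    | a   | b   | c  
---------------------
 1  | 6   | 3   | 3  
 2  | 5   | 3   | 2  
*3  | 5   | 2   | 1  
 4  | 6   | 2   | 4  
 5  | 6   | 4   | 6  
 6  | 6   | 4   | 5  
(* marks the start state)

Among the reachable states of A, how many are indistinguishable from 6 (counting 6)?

Every state is reachable, so we keep all 6.
P0 = {5,6} | {1,2,3,4}.
The partition is now stable with 2 blocks: {5,6} | {1,2,3,4}.
State 6 belongs to the block {5,6}, which has 2 states.

2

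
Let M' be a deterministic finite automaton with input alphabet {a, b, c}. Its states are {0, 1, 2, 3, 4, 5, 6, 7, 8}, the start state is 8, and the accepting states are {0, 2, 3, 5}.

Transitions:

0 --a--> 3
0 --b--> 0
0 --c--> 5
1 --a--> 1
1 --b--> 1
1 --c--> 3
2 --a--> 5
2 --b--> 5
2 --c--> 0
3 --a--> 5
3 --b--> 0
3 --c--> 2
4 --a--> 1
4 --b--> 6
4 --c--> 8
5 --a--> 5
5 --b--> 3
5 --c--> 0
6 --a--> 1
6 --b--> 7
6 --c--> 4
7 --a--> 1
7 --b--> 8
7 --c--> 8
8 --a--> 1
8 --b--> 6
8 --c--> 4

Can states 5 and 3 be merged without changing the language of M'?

Yes

Initial partition by acceptance: {0,2,3,5} | {1,4,6,7,8}.
Split {1,4,6,7,8} by δ(·,c) → {4,6,7,8} and {1}.
The partition is now stable with 3 blocks: {0,2,3,5} | {4,6,7,8} | {1}.
5 and 3 lie in the same block of the stable partition, so they are equivalent — no string distinguishes them.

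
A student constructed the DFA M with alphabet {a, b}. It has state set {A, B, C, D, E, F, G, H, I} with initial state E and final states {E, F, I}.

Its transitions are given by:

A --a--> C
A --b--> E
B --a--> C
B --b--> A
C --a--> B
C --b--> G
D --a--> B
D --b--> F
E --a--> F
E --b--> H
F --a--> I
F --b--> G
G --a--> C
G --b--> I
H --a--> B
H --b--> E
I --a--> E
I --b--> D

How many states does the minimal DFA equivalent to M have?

3

Initial partition by acceptance: {E,F,I} | {A,B,C,D,G,H}.
Refine {A,B,C,D,G,H} on symbol b: members go to different blocks, giving {A,D,G,H} and {B,C}.
No further refinement is possible. Final partition (3 blocks): {E,F,I} | {A,D,G,H} | {B,C}.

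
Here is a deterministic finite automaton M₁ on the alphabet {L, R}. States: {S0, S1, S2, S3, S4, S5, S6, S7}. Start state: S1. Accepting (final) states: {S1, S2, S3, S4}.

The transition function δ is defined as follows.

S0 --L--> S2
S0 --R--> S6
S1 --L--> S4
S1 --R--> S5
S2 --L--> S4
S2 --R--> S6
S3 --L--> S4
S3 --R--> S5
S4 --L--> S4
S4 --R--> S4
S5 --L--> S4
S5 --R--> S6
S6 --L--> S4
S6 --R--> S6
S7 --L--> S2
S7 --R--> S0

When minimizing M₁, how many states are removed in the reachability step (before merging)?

No path from S1 leads to S0, S2, S3, S7; the other 4 states are all reachable.

4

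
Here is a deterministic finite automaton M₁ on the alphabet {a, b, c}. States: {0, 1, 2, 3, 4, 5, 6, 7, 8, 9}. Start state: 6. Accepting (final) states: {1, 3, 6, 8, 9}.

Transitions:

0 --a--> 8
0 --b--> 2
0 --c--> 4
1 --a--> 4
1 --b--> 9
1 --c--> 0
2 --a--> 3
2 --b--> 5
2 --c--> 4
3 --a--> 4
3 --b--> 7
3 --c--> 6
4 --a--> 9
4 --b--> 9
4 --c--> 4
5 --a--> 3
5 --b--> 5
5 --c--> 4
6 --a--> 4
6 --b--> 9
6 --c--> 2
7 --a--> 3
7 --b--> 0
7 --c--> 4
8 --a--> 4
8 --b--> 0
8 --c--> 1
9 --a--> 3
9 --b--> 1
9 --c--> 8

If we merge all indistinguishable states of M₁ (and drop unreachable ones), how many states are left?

5

Initial partition by acceptance: {1,3,6,8,9} | {0,2,4,5,7}.
Refine {1,3,6,8,9} on symbol a: members go to different blocks, giving {1,3,6,8} and {9}.
Split {1,3,6,8} by δ(·,b) → {1,6} and {3,8}.
On input a, block {0,2,4,5,7} splits into {0,2,5,7} and {4}.
Stable partition: {1,6} | {0,2,5,7} | {9} | {3,8} | {4} — 5 equivalence classes.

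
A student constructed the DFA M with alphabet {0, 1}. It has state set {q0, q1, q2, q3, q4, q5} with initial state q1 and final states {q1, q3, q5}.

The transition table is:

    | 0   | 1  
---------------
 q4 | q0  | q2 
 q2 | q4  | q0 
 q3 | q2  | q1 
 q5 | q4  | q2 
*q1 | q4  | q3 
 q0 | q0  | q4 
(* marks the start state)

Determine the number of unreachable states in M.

BFS from q1 reaches {q0, q1, q2, q3, q4}; the 1 state(s) q5 are never visited.

1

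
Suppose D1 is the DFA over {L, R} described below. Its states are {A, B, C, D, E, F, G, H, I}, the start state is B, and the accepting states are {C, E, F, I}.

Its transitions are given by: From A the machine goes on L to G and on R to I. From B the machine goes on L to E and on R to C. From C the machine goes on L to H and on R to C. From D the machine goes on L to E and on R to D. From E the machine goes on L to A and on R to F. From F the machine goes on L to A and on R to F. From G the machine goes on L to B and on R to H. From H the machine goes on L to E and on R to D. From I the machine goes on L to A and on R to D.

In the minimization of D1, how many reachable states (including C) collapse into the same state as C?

All states are reachable from the start state.
Start with accepting vs non-accepting: {C,E,F,I} | {A,B,D,G,H}.
On input R, block {C,E,F,I} splits into {C,E,F} and {I}.
On input L, block {A,B,D,G,H} splits into {B,D,H} and {A,G}.
On input L, block {C,E,F} splits into {E,F} and {C}.
Split {B,D,H} by δ(·,R) → {D,H} and {B}.
On input L, block {A,G} splits into {A} and {G}.
No further refinement is possible. Final partition (7 blocks): {E,F} | {D,H} | {I} | {A} | {C} | {B} | {G}.
The equivalence class containing C is {C}, of size 1.

1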